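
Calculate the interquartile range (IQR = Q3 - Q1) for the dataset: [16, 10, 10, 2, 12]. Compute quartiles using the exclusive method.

8

Step 1: Sort the data: [2, 10, 10, 12, 16]
Step 2: n = 5
Step 3: Using the exclusive quartile method:
  Q1 = 6
  Q2 (median) = 10
  Q3 = 14
  IQR = Q3 - Q1 = 14 - 6 = 8
Step 4: IQR = 8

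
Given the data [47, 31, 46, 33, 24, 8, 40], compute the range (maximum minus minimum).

39

Step 1: Identify the maximum value: max = 47
Step 2: Identify the minimum value: min = 8
Step 3: Range = max - min = 47 - 8 = 39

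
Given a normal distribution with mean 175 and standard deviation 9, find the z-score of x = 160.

-1.6667

Step 1: Recall the z-score formula: z = (x - mu) / sigma
Step 2: Substitute values: z = (160 - 175) / 9
Step 3: z = -15 / 9 = -1.6667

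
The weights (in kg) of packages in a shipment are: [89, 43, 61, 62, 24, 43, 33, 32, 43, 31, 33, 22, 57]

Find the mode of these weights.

43

Step 1: Count the frequency of each value:
  22: appears 1 time(s)
  24: appears 1 time(s)
  31: appears 1 time(s)
  32: appears 1 time(s)
  33: appears 2 time(s)
  43: appears 3 time(s)
  57: appears 1 time(s)
  61: appears 1 time(s)
  62: appears 1 time(s)
  89: appears 1 time(s)
Step 2: The value 43 appears most frequently (3 times).
Step 3: Mode = 43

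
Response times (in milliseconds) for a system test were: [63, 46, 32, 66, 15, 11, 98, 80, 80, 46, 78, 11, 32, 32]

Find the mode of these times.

32

Step 1: Count the frequency of each value:
  11: appears 2 time(s)
  15: appears 1 time(s)
  32: appears 3 time(s)
  46: appears 2 time(s)
  63: appears 1 time(s)
  66: appears 1 time(s)
  78: appears 1 time(s)
  80: appears 2 time(s)
  98: appears 1 time(s)
Step 2: The value 32 appears most frequently (3 times).
Step 3: Mode = 32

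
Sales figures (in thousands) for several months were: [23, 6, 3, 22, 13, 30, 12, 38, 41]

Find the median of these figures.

22

Step 1: Sort the data in ascending order: [3, 6, 12, 13, 22, 23, 30, 38, 41]
Step 2: The number of values is n = 9.
Step 3: Since n is odd, the median is the middle value at position 5: 22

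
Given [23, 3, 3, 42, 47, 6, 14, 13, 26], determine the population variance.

235.1111

Step 1: Compute the mean: (23 + 3 + 3 + 42 + 47 + 6 + 14 + 13 + 26) / 9 = 19.6667
Step 2: Compute squared deviations from the mean:
  (23 - 19.6667)^2 = 11.1111
  (3 - 19.6667)^2 = 277.7778
  (3 - 19.6667)^2 = 277.7778
  (42 - 19.6667)^2 = 498.7778
  (47 - 19.6667)^2 = 747.1111
  (6 - 19.6667)^2 = 186.7778
  (14 - 19.6667)^2 = 32.1111
  (13 - 19.6667)^2 = 44.4444
  (26 - 19.6667)^2 = 40.1111
Step 3: Sum of squared deviations = 2116
Step 4: Population variance = 2116 / 9 = 235.1111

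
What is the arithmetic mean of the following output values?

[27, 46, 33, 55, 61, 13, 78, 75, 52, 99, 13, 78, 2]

48.6154

Step 1: Sum all values: 27 + 46 + 33 + 55 + 61 + 13 + 78 + 75 + 52 + 99 + 13 + 78 + 2 = 632
Step 2: Count the number of values: n = 13
Step 3: Mean = sum / n = 632 / 13 = 48.6154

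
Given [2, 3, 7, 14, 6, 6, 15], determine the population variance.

21.9592

Step 1: Compute the mean: (2 + 3 + 7 + 14 + 6 + 6 + 15) / 7 = 7.5714
Step 2: Compute squared deviations from the mean:
  (2 - 7.5714)^2 = 31.0408
  (3 - 7.5714)^2 = 20.898
  (7 - 7.5714)^2 = 0.3265
  (14 - 7.5714)^2 = 41.3265
  (6 - 7.5714)^2 = 2.4694
  (6 - 7.5714)^2 = 2.4694
  (15 - 7.5714)^2 = 55.1837
Step 3: Sum of squared deviations = 153.7143
Step 4: Population variance = 153.7143 / 7 = 21.9592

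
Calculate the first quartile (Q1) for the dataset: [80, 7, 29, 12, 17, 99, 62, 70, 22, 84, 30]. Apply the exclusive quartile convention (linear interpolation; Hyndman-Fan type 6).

17

Step 1: Sort the data: [7, 12, 17, 22, 29, 30, 62, 70, 80, 84, 99]
Step 2: n = 11
Step 3: Using the exclusive quartile method:
  Q1 = 17
  Q2 (median) = 30
  Q3 = 80
  IQR = Q3 - Q1 = 80 - 17 = 63
Step 4: Q1 = 17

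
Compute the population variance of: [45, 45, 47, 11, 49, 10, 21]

270.8163

Step 1: Compute the mean: (45 + 45 + 47 + 11 + 49 + 10 + 21) / 7 = 32.5714
Step 2: Compute squared deviations from the mean:
  (45 - 32.5714)^2 = 154.4694
  (45 - 32.5714)^2 = 154.4694
  (47 - 32.5714)^2 = 208.1837
  (11 - 32.5714)^2 = 465.3265
  (49 - 32.5714)^2 = 269.898
  (10 - 32.5714)^2 = 509.4694
  (21 - 32.5714)^2 = 133.898
Step 3: Sum of squared deviations = 1895.7143
Step 4: Population variance = 1895.7143 / 7 = 270.8163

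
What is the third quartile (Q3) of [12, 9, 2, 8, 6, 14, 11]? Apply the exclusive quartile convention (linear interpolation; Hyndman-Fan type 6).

12

Step 1: Sort the data: [2, 6, 8, 9, 11, 12, 14]
Step 2: n = 7
Step 3: Using the exclusive quartile method:
  Q1 = 6
  Q2 (median) = 9
  Q3 = 12
  IQR = Q3 - Q1 = 12 - 6 = 6
Step 4: Q3 = 12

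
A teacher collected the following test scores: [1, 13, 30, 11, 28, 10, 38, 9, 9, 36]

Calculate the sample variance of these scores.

172.7222

Step 1: Compute the mean: (1 + 13 + 30 + 11 + 28 + 10 + 38 + 9 + 9 + 36) / 10 = 18.5
Step 2: Compute squared deviations from the mean:
  (1 - 18.5)^2 = 306.25
  (13 - 18.5)^2 = 30.25
  (30 - 18.5)^2 = 132.25
  (11 - 18.5)^2 = 56.25
  (28 - 18.5)^2 = 90.25
  (10 - 18.5)^2 = 72.25
  (38 - 18.5)^2 = 380.25
  (9 - 18.5)^2 = 90.25
  (9 - 18.5)^2 = 90.25
  (36 - 18.5)^2 = 306.25
Step 3: Sum of squared deviations = 1554.5
Step 4: Sample variance = 1554.5 / 9 = 172.7222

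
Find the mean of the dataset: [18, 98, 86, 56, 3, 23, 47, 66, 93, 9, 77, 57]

52.75

Step 1: Sum all values: 18 + 98 + 86 + 56 + 3 + 23 + 47 + 66 + 93 + 9 + 77 + 57 = 633
Step 2: Count the number of values: n = 12
Step 3: Mean = sum / n = 633 / 12 = 52.75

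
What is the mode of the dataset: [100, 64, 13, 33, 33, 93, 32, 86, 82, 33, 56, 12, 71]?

33

Step 1: Count the frequency of each value:
  12: appears 1 time(s)
  13: appears 1 time(s)
  32: appears 1 time(s)
  33: appears 3 time(s)
  56: appears 1 time(s)
  64: appears 1 time(s)
  71: appears 1 time(s)
  82: appears 1 time(s)
  86: appears 1 time(s)
  93: appears 1 time(s)
  100: appears 1 time(s)
Step 2: The value 33 appears most frequently (3 times).
Step 3: Mode = 33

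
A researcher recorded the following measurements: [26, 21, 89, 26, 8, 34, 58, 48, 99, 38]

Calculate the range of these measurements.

91

Step 1: Identify the maximum value: max = 99
Step 2: Identify the minimum value: min = 8
Step 3: Range = max - min = 99 - 8 = 91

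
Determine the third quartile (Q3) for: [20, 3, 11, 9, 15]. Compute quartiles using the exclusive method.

17.5

Step 1: Sort the data: [3, 9, 11, 15, 20]
Step 2: n = 5
Step 3: Using the exclusive quartile method:
  Q1 = 6
  Q2 (median) = 11
  Q3 = 17.5
  IQR = Q3 - Q1 = 17.5 - 6 = 11.5
Step 4: Q3 = 17.5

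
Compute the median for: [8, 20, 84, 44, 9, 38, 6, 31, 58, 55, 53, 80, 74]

44

Step 1: Sort the data in ascending order: [6, 8, 9, 20, 31, 38, 44, 53, 55, 58, 74, 80, 84]
Step 2: The number of values is n = 13.
Step 3: Since n is odd, the median is the middle value at position 7: 44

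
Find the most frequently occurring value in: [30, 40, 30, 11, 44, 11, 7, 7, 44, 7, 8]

7

Step 1: Count the frequency of each value:
  7: appears 3 time(s)
  8: appears 1 time(s)
  11: appears 2 time(s)
  30: appears 2 time(s)
  40: appears 1 time(s)
  44: appears 2 time(s)
Step 2: The value 7 appears most frequently (3 times).
Step 3: Mode = 7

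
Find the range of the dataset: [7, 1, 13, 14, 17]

16

Step 1: Identify the maximum value: max = 17
Step 2: Identify the minimum value: min = 1
Step 3: Range = max - min = 17 - 1 = 16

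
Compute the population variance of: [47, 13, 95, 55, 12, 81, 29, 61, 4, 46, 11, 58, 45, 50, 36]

637.9822

Step 1: Compute the mean: (47 + 13 + 95 + 55 + 12 + 81 + 29 + 61 + 4 + 46 + 11 + 58 + 45 + 50 + 36) / 15 = 42.8667
Step 2: Compute squared deviations from the mean:
  (47 - 42.8667)^2 = 17.0844
  (13 - 42.8667)^2 = 892.0178
  (95 - 42.8667)^2 = 2717.8844
  (55 - 42.8667)^2 = 147.2178
  (12 - 42.8667)^2 = 952.7511
  (81 - 42.8667)^2 = 1454.1511
  (29 - 42.8667)^2 = 192.2844
  (61 - 42.8667)^2 = 328.8178
  (4 - 42.8667)^2 = 1510.6178
  (46 - 42.8667)^2 = 9.8178
  (11 - 42.8667)^2 = 1015.4844
  (58 - 42.8667)^2 = 229.0178
  (45 - 42.8667)^2 = 4.5511
  (50 - 42.8667)^2 = 50.8844
  (36 - 42.8667)^2 = 47.1511
Step 3: Sum of squared deviations = 9569.7333
Step 4: Population variance = 9569.7333 / 15 = 637.9822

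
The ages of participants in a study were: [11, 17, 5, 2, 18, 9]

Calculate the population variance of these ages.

33.8889

Step 1: Compute the mean: (11 + 17 + 5 + 2 + 18 + 9) / 6 = 10.3333
Step 2: Compute squared deviations from the mean:
  (11 - 10.3333)^2 = 0.4444
  (17 - 10.3333)^2 = 44.4444
  (5 - 10.3333)^2 = 28.4444
  (2 - 10.3333)^2 = 69.4444
  (18 - 10.3333)^2 = 58.7778
  (9 - 10.3333)^2 = 1.7778
Step 3: Sum of squared deviations = 203.3333
Step 4: Population variance = 203.3333 / 6 = 33.8889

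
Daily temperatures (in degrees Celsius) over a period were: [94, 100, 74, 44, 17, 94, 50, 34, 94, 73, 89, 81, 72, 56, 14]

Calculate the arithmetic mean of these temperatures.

65.7333

Step 1: Sum all values: 94 + 100 + 74 + 44 + 17 + 94 + 50 + 34 + 94 + 73 + 89 + 81 + 72 + 56 + 14 = 986
Step 2: Count the number of values: n = 15
Step 3: Mean = sum / n = 986 / 15 = 65.7333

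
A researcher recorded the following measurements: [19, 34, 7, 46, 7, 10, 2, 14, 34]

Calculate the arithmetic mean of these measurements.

19.2222

Step 1: Sum all values: 19 + 34 + 7 + 46 + 7 + 10 + 2 + 14 + 34 = 173
Step 2: Count the number of values: n = 9
Step 3: Mean = sum / n = 173 / 9 = 19.2222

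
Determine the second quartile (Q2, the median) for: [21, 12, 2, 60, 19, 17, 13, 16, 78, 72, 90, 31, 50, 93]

26

Step 1: Sort the data: [2, 12, 13, 16, 17, 19, 21, 31, 50, 60, 72, 78, 90, 93]
Step 2: n = 14
Step 3: Q2 is the median. Since n is even, it is the average of the values at positions 7 and 8:
  Q2 = (21 + 31) / 2 = 26
Step 4: Q2 = 26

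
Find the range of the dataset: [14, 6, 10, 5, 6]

9

Step 1: Identify the maximum value: max = 14
Step 2: Identify the minimum value: min = 5
Step 3: Range = max - min = 14 - 5 = 9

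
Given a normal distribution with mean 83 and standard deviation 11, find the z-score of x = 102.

1.7273

Step 1: Recall the z-score formula: z = (x - mu) / sigma
Step 2: Substitute values: z = (102 - 83) / 11
Step 3: z = 19 / 11 = 1.7273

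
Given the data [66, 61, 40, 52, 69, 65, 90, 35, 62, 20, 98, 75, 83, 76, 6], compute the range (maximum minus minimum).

92

Step 1: Identify the maximum value: max = 98
Step 2: Identify the minimum value: min = 6
Step 3: Range = max - min = 98 - 6 = 92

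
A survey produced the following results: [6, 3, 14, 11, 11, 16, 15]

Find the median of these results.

11

Step 1: Sort the data in ascending order: [3, 6, 11, 11, 14, 15, 16]
Step 2: The number of values is n = 7.
Step 3: Since n is odd, the median is the middle value at position 4: 11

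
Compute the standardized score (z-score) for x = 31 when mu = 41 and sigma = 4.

-2.5

Step 1: Recall the z-score formula: z = (x - mu) / sigma
Step 2: Substitute values: z = (31 - 41) / 4
Step 3: z = -10 / 4 = -2.5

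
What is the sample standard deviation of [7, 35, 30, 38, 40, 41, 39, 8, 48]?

14.5755

Step 1: Compute the mean: 31.7778
Step 2: Sum of squared deviations from the mean: 1699.5556
Step 3: Sample variance = 1699.5556 / 8 = 212.4444
Step 4: Standard deviation = sqrt(212.4444) = 14.5755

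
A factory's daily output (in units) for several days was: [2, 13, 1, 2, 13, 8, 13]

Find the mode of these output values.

13

Step 1: Count the frequency of each value:
  1: appears 1 time(s)
  2: appears 2 time(s)
  8: appears 1 time(s)
  13: appears 3 time(s)
Step 2: The value 13 appears most frequently (3 times).
Step 3: Mode = 13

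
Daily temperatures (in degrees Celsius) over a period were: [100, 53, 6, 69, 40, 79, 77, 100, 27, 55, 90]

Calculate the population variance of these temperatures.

835.6529

Step 1: Compute the mean: (100 + 53 + 6 + 69 + 40 + 79 + 77 + 100 + 27 + 55 + 90) / 11 = 63.2727
Step 2: Compute squared deviations from the mean:
  (100 - 63.2727)^2 = 1348.8926
  (53 - 63.2727)^2 = 105.5289
  (6 - 63.2727)^2 = 3280.1653
  (69 - 63.2727)^2 = 32.8017
  (40 - 63.2727)^2 = 541.6198
  (79 - 63.2727)^2 = 247.3471
  (77 - 63.2727)^2 = 188.438
  (100 - 63.2727)^2 = 1348.8926
  (27 - 63.2727)^2 = 1315.7107
  (55 - 63.2727)^2 = 68.438
  (90 - 63.2727)^2 = 714.3471
Step 3: Sum of squared deviations = 9192.1818
Step 4: Population variance = 9192.1818 / 11 = 835.6529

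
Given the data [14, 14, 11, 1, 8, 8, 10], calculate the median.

10

Step 1: Sort the data in ascending order: [1, 8, 8, 10, 11, 14, 14]
Step 2: The number of values is n = 7.
Step 3: Since n is odd, the median is the middle value at position 4: 10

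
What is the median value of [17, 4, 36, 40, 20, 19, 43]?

20

Step 1: Sort the data in ascending order: [4, 17, 19, 20, 36, 40, 43]
Step 2: The number of values is n = 7.
Step 3: Since n is odd, the median is the middle value at position 4: 20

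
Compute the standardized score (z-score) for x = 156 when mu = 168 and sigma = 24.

-0.5

Step 1: Recall the z-score formula: z = (x - mu) / sigma
Step 2: Substitute values: z = (156 - 168) / 24
Step 3: z = -12 / 24 = -0.5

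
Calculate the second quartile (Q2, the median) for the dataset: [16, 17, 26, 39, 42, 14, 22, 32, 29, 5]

24

Step 1: Sort the data: [5, 14, 16, 17, 22, 26, 29, 32, 39, 42]
Step 2: n = 10
Step 3: Q2 is the median. Since n is even, it is the average of the values at positions 5 and 6:
  Q2 = (22 + 26) / 2 = 24
Step 4: Q2 = 24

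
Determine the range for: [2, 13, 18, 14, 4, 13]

16

Step 1: Identify the maximum value: max = 18
Step 2: Identify the minimum value: min = 2
Step 3: Range = max - min = 18 - 2 = 16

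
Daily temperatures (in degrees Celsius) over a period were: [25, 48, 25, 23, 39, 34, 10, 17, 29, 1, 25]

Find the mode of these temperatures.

25

Step 1: Count the frequency of each value:
  1: appears 1 time(s)
  10: appears 1 time(s)
  17: appears 1 time(s)
  23: appears 1 time(s)
  25: appears 3 time(s)
  29: appears 1 time(s)
  34: appears 1 time(s)
  39: appears 1 time(s)
  48: appears 1 time(s)
Step 2: The value 25 appears most frequently (3 times).
Step 3: Mode = 25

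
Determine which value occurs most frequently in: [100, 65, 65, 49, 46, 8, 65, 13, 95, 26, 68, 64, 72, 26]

65

Step 1: Count the frequency of each value:
  8: appears 1 time(s)
  13: appears 1 time(s)
  26: appears 2 time(s)
  46: appears 1 time(s)
  49: appears 1 time(s)
  64: appears 1 time(s)
  65: appears 3 time(s)
  68: appears 1 time(s)
  72: appears 1 time(s)
  95: appears 1 time(s)
  100: appears 1 time(s)
Step 2: The value 65 appears most frequently (3 times).
Step 3: Mode = 65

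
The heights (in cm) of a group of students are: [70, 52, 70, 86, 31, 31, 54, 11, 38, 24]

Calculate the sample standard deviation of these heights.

23.7349

Step 1: Compute the mean: 46.7
Step 2: Sum of squared deviations from the mean: 5070.1
Step 3: Sample variance = 5070.1 / 9 = 563.3444
Step 4: Standard deviation = sqrt(563.3444) = 23.7349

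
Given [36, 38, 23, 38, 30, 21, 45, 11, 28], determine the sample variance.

110.5

Step 1: Compute the mean: (36 + 38 + 23 + 38 + 30 + 21 + 45 + 11 + 28) / 9 = 30
Step 2: Compute squared deviations from the mean:
  (36 - 30)^2 = 36
  (38 - 30)^2 = 64
  (23 - 30)^2 = 49
  (38 - 30)^2 = 64
  (30 - 30)^2 = 0
  (21 - 30)^2 = 81
  (45 - 30)^2 = 225
  (11 - 30)^2 = 361
  (28 - 30)^2 = 4
Step 3: Sum of squared deviations = 884
Step 4: Sample variance = 884 / 8 = 110.5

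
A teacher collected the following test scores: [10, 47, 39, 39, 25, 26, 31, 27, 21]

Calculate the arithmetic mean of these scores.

29.4444

Step 1: Sum all values: 10 + 47 + 39 + 39 + 25 + 26 + 31 + 27 + 21 = 265
Step 2: Count the number of values: n = 9
Step 3: Mean = sum / n = 265 / 9 = 29.4444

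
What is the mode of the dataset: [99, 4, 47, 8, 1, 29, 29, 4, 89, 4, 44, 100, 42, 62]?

4

Step 1: Count the frequency of each value:
  1: appears 1 time(s)
  4: appears 3 time(s)
  8: appears 1 time(s)
  29: appears 2 time(s)
  42: appears 1 time(s)
  44: appears 1 time(s)
  47: appears 1 time(s)
  62: appears 1 time(s)
  89: appears 1 time(s)
  99: appears 1 time(s)
  100: appears 1 time(s)
Step 2: The value 4 appears most frequently (3 times).
Step 3: Mode = 4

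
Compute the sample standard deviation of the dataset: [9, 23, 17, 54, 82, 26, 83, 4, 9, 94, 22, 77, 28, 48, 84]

32.2424

Step 1: Compute the mean: 44
Step 2: Sum of squared deviations from the mean: 14554
Step 3: Sample variance = 14554 / 14 = 1039.5714
Step 4: Standard deviation = sqrt(1039.5714) = 32.2424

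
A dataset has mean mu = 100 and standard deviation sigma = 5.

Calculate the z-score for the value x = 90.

-2

Step 1: Recall the z-score formula: z = (x - mu) / sigma
Step 2: Substitute values: z = (90 - 100) / 5
Step 3: z = -10 / 5 = -2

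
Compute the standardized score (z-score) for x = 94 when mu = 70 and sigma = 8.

3

Step 1: Recall the z-score formula: z = (x - mu) / sigma
Step 2: Substitute values: z = (94 - 70) / 8
Step 3: z = 24 / 8 = 3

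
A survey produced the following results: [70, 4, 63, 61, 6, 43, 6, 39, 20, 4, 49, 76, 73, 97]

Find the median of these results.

46

Step 1: Sort the data in ascending order: [4, 4, 6, 6, 20, 39, 43, 49, 61, 63, 70, 73, 76, 97]
Step 2: The number of values is n = 14.
Step 3: Since n is even, the median is the average of positions 7 and 8:
  Median = (43 + 49) / 2 = 46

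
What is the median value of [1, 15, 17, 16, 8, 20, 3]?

15

Step 1: Sort the data in ascending order: [1, 3, 8, 15, 16, 17, 20]
Step 2: The number of values is n = 7.
Step 3: Since n is odd, the median is the middle value at position 4: 15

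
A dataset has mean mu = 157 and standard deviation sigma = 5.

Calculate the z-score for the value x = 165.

1.6

Step 1: Recall the z-score formula: z = (x - mu) / sigma
Step 2: Substitute values: z = (165 - 157) / 5
Step 3: z = 8 / 5 = 1.6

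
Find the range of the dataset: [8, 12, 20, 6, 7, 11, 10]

14

Step 1: Identify the maximum value: max = 20
Step 2: Identify the minimum value: min = 6
Step 3: Range = max - min = 20 - 6 = 14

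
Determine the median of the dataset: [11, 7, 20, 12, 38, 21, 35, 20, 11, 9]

16

Step 1: Sort the data in ascending order: [7, 9, 11, 11, 12, 20, 20, 21, 35, 38]
Step 2: The number of values is n = 10.
Step 3: Since n is even, the median is the average of positions 5 and 6:
  Median = (12 + 20) / 2 = 16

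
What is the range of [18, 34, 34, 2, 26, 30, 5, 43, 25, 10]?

41

Step 1: Identify the maximum value: max = 43
Step 2: Identify the minimum value: min = 2
Step 3: Range = max - min = 43 - 2 = 41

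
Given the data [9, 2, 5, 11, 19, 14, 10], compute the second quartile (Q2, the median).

10

Step 1: Sort the data: [2, 5, 9, 10, 11, 14, 19]
Step 2: n = 7
Step 3: Q2 is the median. Since n is odd, it is the middle value at position 4: 10
Step 4: Q2 = 10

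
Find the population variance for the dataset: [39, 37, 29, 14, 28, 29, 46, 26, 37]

76.4444

Step 1: Compute the mean: (39 + 37 + 29 + 14 + 28 + 29 + 46 + 26 + 37) / 9 = 31.6667
Step 2: Compute squared deviations from the mean:
  (39 - 31.6667)^2 = 53.7778
  (37 - 31.6667)^2 = 28.4444
  (29 - 31.6667)^2 = 7.1111
  (14 - 31.6667)^2 = 312.1111
  (28 - 31.6667)^2 = 13.4444
  (29 - 31.6667)^2 = 7.1111
  (46 - 31.6667)^2 = 205.4444
  (26 - 31.6667)^2 = 32.1111
  (37 - 31.6667)^2 = 28.4444
Step 3: Sum of squared deviations = 688
Step 4: Population variance = 688 / 9 = 76.4444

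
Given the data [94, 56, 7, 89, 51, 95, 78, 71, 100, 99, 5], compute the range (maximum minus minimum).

95

Step 1: Identify the maximum value: max = 100
Step 2: Identify the minimum value: min = 5
Step 3: Range = max - min = 100 - 5 = 95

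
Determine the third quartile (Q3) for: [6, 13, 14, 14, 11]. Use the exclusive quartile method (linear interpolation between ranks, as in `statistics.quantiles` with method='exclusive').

14

Step 1: Sort the data: [6, 11, 13, 14, 14]
Step 2: n = 5
Step 3: Using the exclusive quartile method:
  Q1 = 8.5
  Q2 (median) = 13
  Q3 = 14
  IQR = Q3 - Q1 = 14 - 8.5 = 5.5
Step 4: Q3 = 14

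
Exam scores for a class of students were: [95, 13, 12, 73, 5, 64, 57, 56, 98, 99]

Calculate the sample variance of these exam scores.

1317.7333

Step 1: Compute the mean: (95 + 13 + 12 + 73 + 5 + 64 + 57 + 56 + 98 + 99) / 10 = 57.2
Step 2: Compute squared deviations from the mean:
  (95 - 57.2)^2 = 1428.84
  (13 - 57.2)^2 = 1953.64
  (12 - 57.2)^2 = 2043.04
  (73 - 57.2)^2 = 249.64
  (5 - 57.2)^2 = 2724.84
  (64 - 57.2)^2 = 46.24
  (57 - 57.2)^2 = 0.04
  (56 - 57.2)^2 = 1.44
  (98 - 57.2)^2 = 1664.64
  (99 - 57.2)^2 = 1747.24
Step 3: Sum of squared deviations = 11859.6
Step 4: Sample variance = 11859.6 / 9 = 1317.7333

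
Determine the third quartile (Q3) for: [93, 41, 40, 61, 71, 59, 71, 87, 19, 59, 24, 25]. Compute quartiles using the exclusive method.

71

Step 1: Sort the data: [19, 24, 25, 40, 41, 59, 59, 61, 71, 71, 87, 93]
Step 2: n = 12
Step 3: Using the exclusive quartile method:
  Q1 = 28.75
  Q2 (median) = 59
  Q3 = 71
  IQR = Q3 - Q1 = 71 - 28.75 = 42.25
Step 4: Q3 = 71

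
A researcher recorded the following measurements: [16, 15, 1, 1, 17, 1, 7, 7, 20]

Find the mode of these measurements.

1

Step 1: Count the frequency of each value:
  1: appears 3 time(s)
  7: appears 2 time(s)
  15: appears 1 time(s)
  16: appears 1 time(s)
  17: appears 1 time(s)
  20: appears 1 time(s)
Step 2: The value 1 appears most frequently (3 times).
Step 3: Mode = 1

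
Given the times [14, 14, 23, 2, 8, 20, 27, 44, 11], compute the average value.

18.1111

Step 1: Sum all values: 14 + 14 + 23 + 2 + 8 + 20 + 27 + 44 + 11 = 163
Step 2: Count the number of values: n = 9
Step 3: Mean = sum / n = 163 / 9 = 18.1111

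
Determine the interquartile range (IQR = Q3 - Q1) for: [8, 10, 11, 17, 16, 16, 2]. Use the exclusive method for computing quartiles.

8

Step 1: Sort the data: [2, 8, 10, 11, 16, 16, 17]
Step 2: n = 7
Step 3: Using the exclusive quartile method:
  Q1 = 8
  Q2 (median) = 11
  Q3 = 16
  IQR = Q3 - Q1 = 16 - 8 = 8
Step 4: IQR = 8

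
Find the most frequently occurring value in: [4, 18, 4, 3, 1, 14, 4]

4

Step 1: Count the frequency of each value:
  1: appears 1 time(s)
  3: appears 1 time(s)
  4: appears 3 time(s)
  14: appears 1 time(s)
  18: appears 1 time(s)
Step 2: The value 4 appears most frequently (3 times).
Step 3: Mode = 4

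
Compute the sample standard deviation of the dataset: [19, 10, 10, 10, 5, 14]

4.7188

Step 1: Compute the mean: 11.3333
Step 2: Sum of squared deviations from the mean: 111.3333
Step 3: Sample variance = 111.3333 / 5 = 22.2667
Step 4: Standard deviation = sqrt(22.2667) = 4.7188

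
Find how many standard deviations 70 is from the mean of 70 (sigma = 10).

0

Step 1: Recall the z-score formula: z = (x - mu) / sigma
Step 2: Substitute values: z = (70 - 70) / 10
Step 3: z = 0 / 10 = 0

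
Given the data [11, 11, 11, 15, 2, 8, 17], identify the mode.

11

Step 1: Count the frequency of each value:
  2: appears 1 time(s)
  8: appears 1 time(s)
  11: appears 3 time(s)
  15: appears 1 time(s)
  17: appears 1 time(s)
Step 2: The value 11 appears most frequently (3 times).
Step 3: Mode = 11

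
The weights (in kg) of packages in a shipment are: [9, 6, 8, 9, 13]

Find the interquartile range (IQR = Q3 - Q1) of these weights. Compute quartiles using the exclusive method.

4

Step 1: Sort the data: [6, 8, 9, 9, 13]
Step 2: n = 5
Step 3: Using the exclusive quartile method:
  Q1 = 7
  Q2 (median) = 9
  Q3 = 11
  IQR = Q3 - Q1 = 11 - 7 = 4
Step 4: IQR = 4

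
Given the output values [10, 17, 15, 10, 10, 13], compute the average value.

12.5

Step 1: Sum all values: 10 + 17 + 15 + 10 + 10 + 13 = 75
Step 2: Count the number of values: n = 6
Step 3: Mean = sum / n = 75 / 6 = 12.5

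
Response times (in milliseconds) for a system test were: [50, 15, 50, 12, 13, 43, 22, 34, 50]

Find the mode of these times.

50

Step 1: Count the frequency of each value:
  12: appears 1 time(s)
  13: appears 1 time(s)
  15: appears 1 time(s)
  22: appears 1 time(s)
  34: appears 1 time(s)
  43: appears 1 time(s)
  50: appears 3 time(s)
Step 2: The value 50 appears most frequently (3 times).
Step 3: Mode = 50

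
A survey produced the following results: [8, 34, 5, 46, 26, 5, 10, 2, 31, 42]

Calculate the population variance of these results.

252.29

Step 1: Compute the mean: (8 + 34 + 5 + 46 + 26 + 5 + 10 + 2 + 31 + 42) / 10 = 20.9
Step 2: Compute squared deviations from the mean:
  (8 - 20.9)^2 = 166.41
  (34 - 20.9)^2 = 171.61
  (5 - 20.9)^2 = 252.81
  (46 - 20.9)^2 = 630.01
  (26 - 20.9)^2 = 26.01
  (5 - 20.9)^2 = 252.81
  (10 - 20.9)^2 = 118.81
  (2 - 20.9)^2 = 357.21
  (31 - 20.9)^2 = 102.01
  (42 - 20.9)^2 = 445.21
Step 3: Sum of squared deviations = 2522.9
Step 4: Population variance = 2522.9 / 10 = 252.29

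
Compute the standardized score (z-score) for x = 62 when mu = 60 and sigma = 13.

0.1538

Step 1: Recall the z-score formula: z = (x - mu) / sigma
Step 2: Substitute values: z = (62 - 60) / 13
Step 3: z = 2 / 13 = 0.1538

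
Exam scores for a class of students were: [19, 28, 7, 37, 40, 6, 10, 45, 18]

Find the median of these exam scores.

19

Step 1: Sort the data in ascending order: [6, 7, 10, 18, 19, 28, 37, 40, 45]
Step 2: The number of values is n = 9.
Step 3: Since n is odd, the median is the middle value at position 5: 19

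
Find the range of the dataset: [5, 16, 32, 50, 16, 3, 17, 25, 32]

47

Step 1: Identify the maximum value: max = 50
Step 2: Identify the minimum value: min = 3
Step 3: Range = max - min = 50 - 3 = 47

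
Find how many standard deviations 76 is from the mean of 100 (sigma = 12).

-2

Step 1: Recall the z-score formula: z = (x - mu) / sigma
Step 2: Substitute values: z = (76 - 100) / 12
Step 3: z = -24 / 12 = -2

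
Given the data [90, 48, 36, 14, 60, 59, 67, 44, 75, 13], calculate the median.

53.5

Step 1: Sort the data in ascending order: [13, 14, 36, 44, 48, 59, 60, 67, 75, 90]
Step 2: The number of values is n = 10.
Step 3: Since n is even, the median is the average of positions 5 and 6:
  Median = (48 + 59) / 2 = 53.5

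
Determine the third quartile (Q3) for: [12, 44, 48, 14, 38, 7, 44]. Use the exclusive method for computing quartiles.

44

Step 1: Sort the data: [7, 12, 14, 38, 44, 44, 48]
Step 2: n = 7
Step 3: Using the exclusive quartile method:
  Q1 = 12
  Q2 (median) = 38
  Q3 = 44
  IQR = Q3 - Q1 = 44 - 12 = 32
Step 4: Q3 = 44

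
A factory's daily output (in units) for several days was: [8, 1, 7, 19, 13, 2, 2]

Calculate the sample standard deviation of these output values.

6.6548

Step 1: Compute the mean: 7.4286
Step 2: Sum of squared deviations from the mean: 265.7143
Step 3: Sample variance = 265.7143 / 6 = 44.2857
Step 4: Standard deviation = sqrt(44.2857) = 6.6548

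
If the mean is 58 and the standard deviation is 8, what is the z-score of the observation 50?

-1

Step 1: Recall the z-score formula: z = (x - mu) / sigma
Step 2: Substitute values: z = (50 - 58) / 8
Step 3: z = -8 / 8 = -1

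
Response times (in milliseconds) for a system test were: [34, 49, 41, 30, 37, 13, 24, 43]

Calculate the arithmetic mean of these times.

33.875

Step 1: Sum all values: 34 + 49 + 41 + 30 + 37 + 13 + 24 + 43 = 271
Step 2: Count the number of values: n = 8
Step 3: Mean = sum / n = 271 / 8 = 33.875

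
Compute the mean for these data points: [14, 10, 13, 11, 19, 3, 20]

12.8571

Step 1: Sum all values: 14 + 10 + 13 + 11 + 19 + 3 + 20 = 90
Step 2: Count the number of values: n = 7
Step 3: Mean = sum / n = 90 / 7 = 12.8571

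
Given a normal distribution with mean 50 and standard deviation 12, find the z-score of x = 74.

2

Step 1: Recall the z-score formula: z = (x - mu) / sigma
Step 2: Substitute values: z = (74 - 50) / 12
Step 3: z = 24 / 12 = 2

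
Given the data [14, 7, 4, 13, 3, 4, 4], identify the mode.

4

Step 1: Count the frequency of each value:
  3: appears 1 time(s)
  4: appears 3 time(s)
  7: appears 1 time(s)
  13: appears 1 time(s)
  14: appears 1 time(s)
Step 2: The value 4 appears most frequently (3 times).
Step 3: Mode = 4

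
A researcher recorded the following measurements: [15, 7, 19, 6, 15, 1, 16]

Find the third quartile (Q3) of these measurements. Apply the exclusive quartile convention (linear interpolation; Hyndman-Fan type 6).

16

Step 1: Sort the data: [1, 6, 7, 15, 15, 16, 19]
Step 2: n = 7
Step 3: Using the exclusive quartile method:
  Q1 = 6
  Q2 (median) = 15
  Q3 = 16
  IQR = Q3 - Q1 = 16 - 6 = 10
Step 4: Q3 = 16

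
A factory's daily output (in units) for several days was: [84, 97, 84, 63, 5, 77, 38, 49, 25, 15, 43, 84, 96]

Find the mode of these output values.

84

Step 1: Count the frequency of each value:
  5: appears 1 time(s)
  15: appears 1 time(s)
  25: appears 1 time(s)
  38: appears 1 time(s)
  43: appears 1 time(s)
  49: appears 1 time(s)
  63: appears 1 time(s)
  77: appears 1 time(s)
  84: appears 3 time(s)
  96: appears 1 time(s)
  97: appears 1 time(s)
Step 2: The value 84 appears most frequently (3 times).
Step 3: Mode = 84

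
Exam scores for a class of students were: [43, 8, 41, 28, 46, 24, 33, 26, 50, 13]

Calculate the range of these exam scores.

42

Step 1: Identify the maximum value: max = 50
Step 2: Identify the minimum value: min = 8
Step 3: Range = max - min = 50 - 8 = 42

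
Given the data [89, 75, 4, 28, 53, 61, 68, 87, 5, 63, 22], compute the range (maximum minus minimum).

85

Step 1: Identify the maximum value: max = 89
Step 2: Identify the minimum value: min = 4
Step 3: Range = max - min = 89 - 4 = 85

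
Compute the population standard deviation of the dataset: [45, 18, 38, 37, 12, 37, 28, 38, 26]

10.1653

Step 1: Compute the mean: 31
Step 2: Sum of squared deviations from the mean: 930
Step 3: Population variance = 930 / 9 = 103.3333
Step 4: Standard deviation = sqrt(103.3333) = 10.1653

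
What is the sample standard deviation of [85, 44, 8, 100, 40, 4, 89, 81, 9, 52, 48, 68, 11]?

33.8473

Step 1: Compute the mean: 49.1538
Step 2: Sum of squared deviations from the mean: 13747.6923
Step 3: Sample variance = 13747.6923 / 12 = 1145.641
Step 4: Standard deviation = sqrt(1145.641) = 33.8473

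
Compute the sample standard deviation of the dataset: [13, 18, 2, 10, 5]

6.3482

Step 1: Compute the mean: 9.6
Step 2: Sum of squared deviations from the mean: 161.2
Step 3: Sample variance = 161.2 / 4 = 40.3
Step 4: Standard deviation = sqrt(40.3) = 6.3482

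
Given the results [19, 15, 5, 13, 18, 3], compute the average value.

12.1667

Step 1: Sum all values: 19 + 15 + 5 + 13 + 18 + 3 = 73
Step 2: Count the number of values: n = 6
Step 3: Mean = sum / n = 73 / 6 = 12.1667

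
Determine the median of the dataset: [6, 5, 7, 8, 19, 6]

6.5

Step 1: Sort the data in ascending order: [5, 6, 6, 7, 8, 19]
Step 2: The number of values is n = 6.
Step 3: Since n is even, the median is the average of positions 3 and 4:
  Median = (6 + 7) / 2 = 6.5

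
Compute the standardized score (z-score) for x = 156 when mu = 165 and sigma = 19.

-0.4737

Step 1: Recall the z-score formula: z = (x - mu) / sigma
Step 2: Substitute values: z = (156 - 165) / 19
Step 3: z = -9 / 19 = -0.4737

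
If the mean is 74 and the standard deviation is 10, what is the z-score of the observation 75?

0.1

Step 1: Recall the z-score formula: z = (x - mu) / sigma
Step 2: Substitute values: z = (75 - 74) / 10
Step 3: z = 1 / 10 = 0.1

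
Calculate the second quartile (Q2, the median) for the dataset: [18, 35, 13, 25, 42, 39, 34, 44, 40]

35

Step 1: Sort the data: [13, 18, 25, 34, 35, 39, 40, 42, 44]
Step 2: n = 9
Step 3: Q2 is the median. Since n is odd, it is the middle value at position 5: 35
Step 4: Q2 = 35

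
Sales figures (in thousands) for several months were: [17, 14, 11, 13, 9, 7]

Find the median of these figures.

12

Step 1: Sort the data in ascending order: [7, 9, 11, 13, 14, 17]
Step 2: The number of values is n = 6.
Step 3: Since n is even, the median is the average of positions 3 and 4:
  Median = (11 + 13) / 2 = 12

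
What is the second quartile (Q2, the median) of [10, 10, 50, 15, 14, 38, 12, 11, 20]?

14

Step 1: Sort the data: [10, 10, 11, 12, 14, 15, 20, 38, 50]
Step 2: n = 9
Step 3: Q2 is the median. Since n is odd, it is the middle value at position 5: 14
Step 4: Q2 = 14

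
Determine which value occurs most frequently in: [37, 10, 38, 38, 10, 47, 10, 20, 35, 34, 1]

10

Step 1: Count the frequency of each value:
  1: appears 1 time(s)
  10: appears 3 time(s)
  20: appears 1 time(s)
  34: appears 1 time(s)
  35: appears 1 time(s)
  37: appears 1 time(s)
  38: appears 2 time(s)
  47: appears 1 time(s)
Step 2: The value 10 appears most frequently (3 times).
Step 3: Mode = 10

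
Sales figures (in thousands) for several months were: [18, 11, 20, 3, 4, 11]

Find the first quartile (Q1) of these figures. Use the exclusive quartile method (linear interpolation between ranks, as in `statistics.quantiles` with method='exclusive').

3.75

Step 1: Sort the data: [3, 4, 11, 11, 18, 20]
Step 2: n = 6
Step 3: Using the exclusive quartile method:
  Q1 = 3.75
  Q2 (median) = 11
  Q3 = 18.5
  IQR = Q3 - Q1 = 18.5 - 3.75 = 14.75
Step 4: Q1 = 3.75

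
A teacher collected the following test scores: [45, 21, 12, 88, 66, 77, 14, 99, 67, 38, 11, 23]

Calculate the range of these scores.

88

Step 1: Identify the maximum value: max = 99
Step 2: Identify the minimum value: min = 11
Step 3: Range = max - min = 99 - 11 = 88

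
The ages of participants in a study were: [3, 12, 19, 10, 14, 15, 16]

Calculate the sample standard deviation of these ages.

5.1547

Step 1: Compute the mean: 12.7143
Step 2: Sum of squared deviations from the mean: 159.4286
Step 3: Sample variance = 159.4286 / 6 = 26.5714
Step 4: Standard deviation = sqrt(26.5714) = 5.1547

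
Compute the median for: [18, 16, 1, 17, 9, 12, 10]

12

Step 1: Sort the data in ascending order: [1, 9, 10, 12, 16, 17, 18]
Step 2: The number of values is n = 7.
Step 3: Since n is odd, the median is the middle value at position 4: 12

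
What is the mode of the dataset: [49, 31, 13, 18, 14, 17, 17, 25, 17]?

17

Step 1: Count the frequency of each value:
  13: appears 1 time(s)
  14: appears 1 time(s)
  17: appears 3 time(s)
  18: appears 1 time(s)
  25: appears 1 time(s)
  31: appears 1 time(s)
  49: appears 1 time(s)
Step 2: The value 17 appears most frequently (3 times).
Step 3: Mode = 17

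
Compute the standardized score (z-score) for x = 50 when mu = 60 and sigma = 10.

-1

Step 1: Recall the z-score formula: z = (x - mu) / sigma
Step 2: Substitute values: z = (50 - 60) / 10
Step 3: z = -10 / 10 = -1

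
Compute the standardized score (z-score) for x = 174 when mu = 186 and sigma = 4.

-3

Step 1: Recall the z-score formula: z = (x - mu) / sigma
Step 2: Substitute values: z = (174 - 186) / 4
Step 3: z = -12 / 4 = -3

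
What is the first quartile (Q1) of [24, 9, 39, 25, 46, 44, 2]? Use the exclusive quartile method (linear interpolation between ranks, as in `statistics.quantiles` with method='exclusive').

9

Step 1: Sort the data: [2, 9, 24, 25, 39, 44, 46]
Step 2: n = 7
Step 3: Using the exclusive quartile method:
  Q1 = 9
  Q2 (median) = 25
  Q3 = 44
  IQR = Q3 - Q1 = 44 - 9 = 35
Step 4: Q1 = 9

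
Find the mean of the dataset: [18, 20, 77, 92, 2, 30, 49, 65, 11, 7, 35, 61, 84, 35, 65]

43.4

Step 1: Sum all values: 18 + 20 + 77 + 92 + 2 + 30 + 49 + 65 + 11 + 7 + 35 + 61 + 84 + 35 + 65 = 651
Step 2: Count the number of values: n = 15
Step 3: Mean = sum / n = 651 / 15 = 43.4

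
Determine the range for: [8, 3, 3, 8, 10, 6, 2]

8

Step 1: Identify the maximum value: max = 10
Step 2: Identify the minimum value: min = 2
Step 3: Range = max - min = 10 - 2 = 8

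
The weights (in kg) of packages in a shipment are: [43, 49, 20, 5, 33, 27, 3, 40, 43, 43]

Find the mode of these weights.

43

Step 1: Count the frequency of each value:
  3: appears 1 time(s)
  5: appears 1 time(s)
  20: appears 1 time(s)
  27: appears 1 time(s)
  33: appears 1 time(s)
  40: appears 1 time(s)
  43: appears 3 time(s)
  49: appears 1 time(s)
Step 2: The value 43 appears most frequently (3 times).
Step 3: Mode = 43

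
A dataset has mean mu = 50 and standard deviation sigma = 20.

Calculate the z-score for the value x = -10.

-3

Step 1: Recall the z-score formula: z = (x - mu) / sigma
Step 2: Substitute values: z = (-10 - 50) / 20
Step 3: z = -60 / 20 = -3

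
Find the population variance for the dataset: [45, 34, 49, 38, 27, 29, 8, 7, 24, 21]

177.36

Step 1: Compute the mean: (45 + 34 + 49 + 38 + 27 + 29 + 8 + 7 + 24 + 21) / 10 = 28.2
Step 2: Compute squared deviations from the mean:
  (45 - 28.2)^2 = 282.24
  (34 - 28.2)^2 = 33.64
  (49 - 28.2)^2 = 432.64
  (38 - 28.2)^2 = 96.04
  (27 - 28.2)^2 = 1.44
  (29 - 28.2)^2 = 0.64
  (8 - 28.2)^2 = 408.04
  (7 - 28.2)^2 = 449.44
  (24 - 28.2)^2 = 17.64
  (21 - 28.2)^2 = 51.84
Step 3: Sum of squared deviations = 1773.6
Step 4: Population variance = 1773.6 / 10 = 177.36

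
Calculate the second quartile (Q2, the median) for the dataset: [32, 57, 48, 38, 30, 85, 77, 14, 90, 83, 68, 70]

62.5

Step 1: Sort the data: [14, 30, 32, 38, 48, 57, 68, 70, 77, 83, 85, 90]
Step 2: n = 12
Step 3: Q2 is the median. Since n is even, it is the average of the values at positions 6 and 7:
  Q2 = (57 + 68) / 2 = 62.5
Step 4: Q2 = 62.5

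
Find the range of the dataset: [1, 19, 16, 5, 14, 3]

18

Step 1: Identify the maximum value: max = 19
Step 2: Identify the minimum value: min = 1
Step 3: Range = max - min = 19 - 1 = 18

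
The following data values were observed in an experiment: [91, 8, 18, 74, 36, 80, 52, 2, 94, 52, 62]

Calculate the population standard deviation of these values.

30.896

Step 1: Compute the mean: 51.7273
Step 2: Sum of squared deviations from the mean: 10500.1818
Step 3: Population variance = 10500.1818 / 11 = 954.562
Step 4: Standard deviation = sqrt(954.562) = 30.896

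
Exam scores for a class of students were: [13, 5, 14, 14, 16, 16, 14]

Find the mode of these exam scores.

14

Step 1: Count the frequency of each value:
  5: appears 1 time(s)
  13: appears 1 time(s)
  14: appears 3 time(s)
  16: appears 2 time(s)
Step 2: The value 14 appears most frequently (3 times).
Step 3: Mode = 14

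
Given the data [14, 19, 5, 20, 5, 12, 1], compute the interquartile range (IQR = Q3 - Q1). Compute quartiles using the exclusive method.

14

Step 1: Sort the data: [1, 5, 5, 12, 14, 19, 20]
Step 2: n = 7
Step 3: Using the exclusive quartile method:
  Q1 = 5
  Q2 (median) = 12
  Q3 = 19
  IQR = Q3 - Q1 = 19 - 5 = 14
Step 4: IQR = 14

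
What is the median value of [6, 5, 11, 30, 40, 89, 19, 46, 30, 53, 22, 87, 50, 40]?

35

Step 1: Sort the data in ascending order: [5, 6, 11, 19, 22, 30, 30, 40, 40, 46, 50, 53, 87, 89]
Step 2: The number of values is n = 14.
Step 3: Since n is even, the median is the average of positions 7 and 8:
  Median = (30 + 40) / 2 = 35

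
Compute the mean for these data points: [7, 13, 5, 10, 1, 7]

7.1667

Step 1: Sum all values: 7 + 13 + 5 + 10 + 1 + 7 = 43
Step 2: Count the number of values: n = 6
Step 3: Mean = sum / n = 43 / 6 = 7.1667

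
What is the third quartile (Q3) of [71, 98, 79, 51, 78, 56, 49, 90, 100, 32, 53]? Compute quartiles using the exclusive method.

90

Step 1: Sort the data: [32, 49, 51, 53, 56, 71, 78, 79, 90, 98, 100]
Step 2: n = 11
Step 3: Using the exclusive quartile method:
  Q1 = 51
  Q2 (median) = 71
  Q3 = 90
  IQR = Q3 - Q1 = 90 - 51 = 39
Step 4: Q3 = 90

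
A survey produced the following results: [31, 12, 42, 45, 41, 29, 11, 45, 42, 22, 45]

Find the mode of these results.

45

Step 1: Count the frequency of each value:
  11: appears 1 time(s)
  12: appears 1 time(s)
  22: appears 1 time(s)
  29: appears 1 time(s)
  31: appears 1 time(s)
  41: appears 1 time(s)
  42: appears 2 time(s)
  45: appears 3 time(s)
Step 2: The value 45 appears most frequently (3 times).
Step 3: Mode = 45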